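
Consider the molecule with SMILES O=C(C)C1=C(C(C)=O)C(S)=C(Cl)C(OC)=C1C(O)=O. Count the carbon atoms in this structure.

12

Count every carbon token in the SMILES (each C, including those in ring-closure positions and inside branches).
Carbon count: 12.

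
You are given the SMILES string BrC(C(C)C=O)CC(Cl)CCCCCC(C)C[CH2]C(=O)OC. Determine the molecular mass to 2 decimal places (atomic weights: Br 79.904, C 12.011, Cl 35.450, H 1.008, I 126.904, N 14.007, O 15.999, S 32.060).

397.78 g/mol

First, the molecular formula is C17H30BrClO3 (counting implicit H from valence).
  Br: 1 × 79.904 = 79.904
  C: 17 × 12.011 = 204.187
  Cl: 1 × 35.450 = 35.450
  H: 30 × 1.008 = 30.240
  O: 3 × 15.999 = 47.997
Sum: 1×79.904 + 17×12.011 + 1×35.450 + 30×1.008 + 3×15.999 = 397.778 → 397.78 g/mol.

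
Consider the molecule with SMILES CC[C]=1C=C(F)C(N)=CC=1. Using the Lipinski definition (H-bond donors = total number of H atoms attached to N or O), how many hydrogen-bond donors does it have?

Donors: find every N or O and count the H atoms it carries.
  atom 8 (N): bond orders sum to 1 → 2 H
Lipinski HBD = 2.

2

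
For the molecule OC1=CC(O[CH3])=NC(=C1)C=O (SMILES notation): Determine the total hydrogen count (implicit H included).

7

Walk through each heavy atom and fill implicit hydrogens from standard valence (C 4, N 3, O 2, S 2, halogen 1):
  atom 1: O, bond orders sum to 1 (valence 2) → 1 H
  atom 2: C, bond orders sum to 4 (valence 4) → 0 H
  atom 3: C, bond orders sum to 3 (valence 4) → 1 H
  atom 4: C, bond orders sum to 4 (valence 4) → 0 H
  atom 5: O, bond orders sum to 2 (valence 2) → 0 H
  atom 6: C with explicit H count 3
  atom 7: N, bond orders sum to 3 (valence 3) → 0 H
  atom 8: C, bond orders sum to 4 (valence 4) → 0 H
  atom 9: C, bond orders sum to 3 (valence 4) → 1 H
  atom 10: C, bond orders sum to 3 (valence 4) → 1 H
  atom 11: O, bond orders sum to 2 (valence 2) → 0 H
Total hydrogens: 7.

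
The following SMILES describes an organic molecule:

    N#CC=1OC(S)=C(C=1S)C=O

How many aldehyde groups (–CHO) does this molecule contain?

The aldehyde motif appears at heavy-atom position 10 in the SMILES.
Other groups present: 1 nitrile, 2 thiol.
Aldehyde count: 1.

1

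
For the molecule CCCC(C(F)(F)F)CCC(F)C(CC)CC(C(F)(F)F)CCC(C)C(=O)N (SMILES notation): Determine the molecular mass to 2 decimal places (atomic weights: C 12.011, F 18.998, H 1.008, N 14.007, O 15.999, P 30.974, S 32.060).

First, the molecular formula is C19H32F7NO (counting implicit H from valence).
  C: 19 × 12.011 = 228.209
  F: 7 × 18.998 = 132.986
  H: 32 × 1.008 = 32.256
  N: 1 × 14.007 = 14.007
  O: 1 × 15.999 = 15.999
Sum: 19×12.011 + 7×18.998 + 32×1.008 + 1×14.007 + 1×15.999 = 423.457 → 423.46 g/mol.

423.46 g/mol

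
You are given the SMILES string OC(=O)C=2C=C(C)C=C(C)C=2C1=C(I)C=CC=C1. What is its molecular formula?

C15H13IO2

Walk through each heavy atom and fill implicit hydrogens from standard valence (C 4, N 3, O 2, S 2, halogen 1):
  atom 1: O, bond orders sum to 1 (valence 2) → 1 H
  atom 2: C, bond orders sum to 4 (valence 4) → 0 H
  atom 3: O, bond orders sum to 2 (valence 2) → 0 H
  atom 4: C, bond orders sum to 4 (valence 4) → 0 H
  atom 5: C, bond orders sum to 3 (valence 4) → 1 H
  atom 6: C, bond orders sum to 4 (valence 4) → 0 H
  atom 7: C, bond orders sum to 1 (valence 4) → 3 H
  atom 8: C, bond orders sum to 3 (valence 4) → 1 H
  atom 9: C, bond orders sum to 4 (valence 4) → 0 H
  atom 10: C, bond orders sum to 1 (valence 4) → 3 H
  atom 11: C, bond orders sum to 4 (valence 4) → 0 H
  atom 12: C, bond orders sum to 4 (valence 4) → 0 H
  atom 13: C, bond orders sum to 4 (valence 4) → 0 H
  atom 14: I (halogen, monovalent) → 0 H
  atom 15: C, bond orders sum to 3 (valence 4) → 1 H
  atom 16: C, bond orders sum to 3 (valence 4) → 1 H
  atom 17: C, bond orders sum to 3 (valence 4) → 1 H
  atom 18: C, bond orders sum to 3 (valence 4) → 1 H
Totals → C:15, H:13, I:1, O:2.
In Hill order: C15H13IO2.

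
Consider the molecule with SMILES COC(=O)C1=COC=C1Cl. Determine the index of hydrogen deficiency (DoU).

4

Molecular formula: C6H5ClO3.
DoU = (2C + 2 + N − H − X) / 2, where X is the halogen count and O/S are ignored.
    = (2·6 + 2 + 0 − 5 − 1) / 2 = 8 / 2 = 4.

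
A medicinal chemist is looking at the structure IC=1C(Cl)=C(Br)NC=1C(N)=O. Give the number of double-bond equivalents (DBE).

4

Degree of unsaturation = (number of rings) + (number of π bonds).
Ring closures in the SMILES: 1.
π bonds: 3 double bonds (each 1 DoU) → 3 DoU from unsaturation.
Total DoU = 1 + 3 = 4.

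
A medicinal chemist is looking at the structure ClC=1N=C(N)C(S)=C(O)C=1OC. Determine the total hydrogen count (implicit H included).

7

Walk through each heavy atom and fill implicit hydrogens from standard valence (C 4, N 3, O 2, S 2, halogen 1):
  atom 1: Cl (halogen, monovalent) → 0 H
  atom 2: C, bond orders sum to 4 (valence 4) → 0 H
  atom 3: N, bond orders sum to 3 (valence 3) → 0 H
  atom 4: C, bond orders sum to 4 (valence 4) → 0 H
  atom 5: N, bond orders sum to 1 (valence 3) → 2 H
  atom 6: C, bond orders sum to 4 (valence 4) → 0 H
  atom 7: S, bond orders sum to 1 (valence 2) → 1 H
  atom 8: C, bond orders sum to 4 (valence 4) → 0 H
  atom 9: O, bond orders sum to 1 (valence 2) → 1 H
  atom 10: C, bond orders sum to 4 (valence 4) → 0 H
  atom 11: O, bond orders sum to 2 (valence 2) → 0 H
  atom 12: C, bond orders sum to 1 (valence 4) → 3 H
Total hydrogens: 7.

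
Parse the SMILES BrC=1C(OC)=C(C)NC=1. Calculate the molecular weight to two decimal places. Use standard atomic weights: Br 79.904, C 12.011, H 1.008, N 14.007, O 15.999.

190.04 g/mol

First, the molecular formula is C6H8BrNO (counting implicit H from valence).
  Br: 1 × 79.904 = 79.904
  C: 6 × 12.011 = 72.066
  H: 8 × 1.008 = 8.064
  N: 1 × 14.007 = 14.007
  O: 1 × 15.999 = 15.999
Sum: 1×79.904 + 6×12.011 + 8×1.008 + 1×14.007 + 1×15.999 = 190.040 → 190.04 g/mol.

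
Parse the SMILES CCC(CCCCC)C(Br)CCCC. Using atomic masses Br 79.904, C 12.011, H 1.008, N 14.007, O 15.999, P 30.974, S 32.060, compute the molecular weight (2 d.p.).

First, the molecular formula is C13H27Br (counting implicit H from valence).
  Br: 1 × 79.904 = 79.904
  C: 13 × 12.011 = 156.143
  H: 27 × 1.008 = 27.216
Sum: 1×79.904 + 13×12.011 + 27×1.008 = 263.263 → 263.26 g/mol.

263.26 g/mol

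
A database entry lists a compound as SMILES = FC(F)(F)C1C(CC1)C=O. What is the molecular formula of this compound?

Walk through each heavy atom and fill implicit hydrogens from standard valence (C 4, N 3, O 2, S 2, halogen 1):
  atom 1: F (halogen, monovalent) → 0 H
  atom 2: C, bond orders sum to 4 (valence 4) → 0 H
  atom 3: F (halogen, monovalent) → 0 H
  atom 4: F (halogen, monovalent) → 0 H
  atom 5: C, bond orders sum to 3 (valence 4) → 1 H
  atom 6: C, bond orders sum to 3 (valence 4) → 1 H
  atom 7: C, bond orders sum to 2 (valence 4) → 2 H
  atom 8: C, bond orders sum to 2 (valence 4) → 2 H
  atom 9: C, bond orders sum to 3 (valence 4) → 1 H
  atom 10: O, bond orders sum to 2 (valence 2) → 0 H
Totals → C:6, H:7, F:3, O:1.
In Hill order: C6H7F3O.

C6H7F3O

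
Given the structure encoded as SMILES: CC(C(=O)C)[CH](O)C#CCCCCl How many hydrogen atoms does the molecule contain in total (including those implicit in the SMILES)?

Walk through each heavy atom and fill implicit hydrogens from standard valence (C 4, N 3, O 2, S 2, halogen 1):
  atom 1: C, bond orders sum to 1 (valence 4) → 3 H
  atom 2: C, bond orders sum to 3 (valence 4) → 1 H
  atom 3: C, bond orders sum to 4 (valence 4) → 0 H
  atom 4: O, bond orders sum to 2 (valence 2) → 0 H
  atom 5: C, bond orders sum to 1 (valence 4) → 3 H
  atom 6: C with explicit H count 1
  atom 7: O, bond orders sum to 1 (valence 2) → 1 H
  atom 8: C, bond orders sum to 4 (valence 4) → 0 H
  atom 9: C, bond orders sum to 4 (valence 4) → 0 H
  atom 10: C, bond orders sum to 2 (valence 4) → 2 H
  atom 11: C, bond orders sum to 2 (valence 4) → 2 H
  atom 12: C, bond orders sum to 2 (valence 4) → 2 H
  atom 13: Cl (halogen, monovalent) → 0 H
Total hydrogens: 15.

15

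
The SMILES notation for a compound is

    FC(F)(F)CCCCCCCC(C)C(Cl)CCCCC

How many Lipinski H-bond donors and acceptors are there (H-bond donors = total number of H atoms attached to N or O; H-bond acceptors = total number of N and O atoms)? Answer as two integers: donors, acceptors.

Donors: find every N or O and count the H atoms it carries.
  (no N or O atoms present)
Lipinski HBD = 0.
Acceptors: N atoms = 0, O atoms = 0 → HBA = 0.

0, 0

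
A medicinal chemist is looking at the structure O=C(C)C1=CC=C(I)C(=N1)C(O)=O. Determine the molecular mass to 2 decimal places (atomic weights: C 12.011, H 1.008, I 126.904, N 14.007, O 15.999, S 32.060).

291.04 g/mol

First, the molecular formula is C8H6INO3 (counting implicit H from valence).
  C: 8 × 12.011 = 96.088
  H: 6 × 1.008 = 6.048
  I: 1 × 126.904 = 126.904
  N: 1 × 14.007 = 14.007
  O: 3 × 15.999 = 47.997
Sum: 8×12.011 + 6×1.008 + 1×126.904 + 1×14.007 + 3×15.999 = 291.044 → 291.04 g/mol.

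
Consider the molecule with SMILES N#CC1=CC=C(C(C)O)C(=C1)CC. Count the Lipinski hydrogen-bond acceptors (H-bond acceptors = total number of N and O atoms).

2

N atoms: 1; O atoms: 1.
Lipinski HBA = 1 + 1 = 2.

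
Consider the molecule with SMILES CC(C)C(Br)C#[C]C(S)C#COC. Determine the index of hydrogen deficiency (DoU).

4

Degree of unsaturation = (number of rings) + (number of π bonds).
Ring closures in the SMILES: 0.
π bonds: 2 triple bonds (each 2 DoU) → 4 DoU from unsaturation.
Total DoU = 0 + 4 = 4.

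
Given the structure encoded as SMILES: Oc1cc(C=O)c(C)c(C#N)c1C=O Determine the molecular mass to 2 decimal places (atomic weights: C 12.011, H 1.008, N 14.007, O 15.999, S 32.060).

189.17 g/mol

First, the molecular formula is C10H7NO3 (counting implicit H from valence).
  C: 10 × 12.011 = 120.110
  H: 7 × 1.008 = 7.056
  N: 1 × 14.007 = 14.007
  O: 3 × 15.999 = 47.997
Sum: 10×12.011 + 7×1.008 + 1×14.007 + 3×15.999 = 189.170 → 189.17 g/mol.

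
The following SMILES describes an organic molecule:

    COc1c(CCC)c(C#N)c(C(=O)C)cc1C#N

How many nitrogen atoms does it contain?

Scan the SMILES for N atoms (remember two-letter symbols like Cl and Br are single atoms).
Nitrogen count: 2.

2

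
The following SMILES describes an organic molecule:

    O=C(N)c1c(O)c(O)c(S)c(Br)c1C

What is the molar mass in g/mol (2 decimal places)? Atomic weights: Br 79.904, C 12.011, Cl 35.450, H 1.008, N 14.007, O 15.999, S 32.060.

First, the molecular formula is C8H8BrNO3S (counting implicit H from valence).
  Br: 1 × 79.904 = 79.904
  C: 8 × 12.011 = 96.088
  H: 8 × 1.008 = 8.064
  N: 1 × 14.007 = 14.007
  O: 3 × 15.999 = 47.997
  S: 1 × 32.060 = 32.060
Sum: 1×79.904 + 8×12.011 + 8×1.008 + 1×14.007 + 3×15.999 + 1×32.060 = 278.120 → 278.12 g/mol.

278.12 g/mol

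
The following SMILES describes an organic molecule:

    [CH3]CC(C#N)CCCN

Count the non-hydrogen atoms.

9

Every atom symbol written in the SMILES (organic subset) is one heavy atom; implicit H are not written.
Heavy atoms by element → C:7, N:2.
Total: 9.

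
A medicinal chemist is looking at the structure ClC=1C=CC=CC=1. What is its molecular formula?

C6H5Cl

Walk through each heavy atom and fill implicit hydrogens from standard valence (C 4, N 3, O 2, S 2, halogen 1):
  atom 1: Cl (halogen, monovalent) → 0 H
  atom 2: C, bond orders sum to 4 (valence 4) → 0 H
  atom 3: C, bond orders sum to 3 (valence 4) → 1 H
  atom 4: C, bond orders sum to 3 (valence 4) → 1 H
  atom 5: C, bond orders sum to 3 (valence 4) → 1 H
  atom 6: C, bond orders sum to 3 (valence 4) → 1 H
  atom 7: C, bond orders sum to 3 (valence 4) → 1 H
Totals → C:6, H:5, Cl:1.
In Hill order: C6H5Cl.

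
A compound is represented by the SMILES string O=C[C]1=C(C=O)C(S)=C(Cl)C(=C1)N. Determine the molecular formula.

C8H6ClNO2S

Walk through each heavy atom and fill implicit hydrogens from standard valence (C 4, N 3, O 2, S 2, halogen 1):
  atom 1: O, bond orders sum to 2 (valence 2) → 0 H
  atom 2: C, bond orders sum to 3 (valence 4) → 1 H
  atom 3: C with explicit H count 0
  atom 4: C, bond orders sum to 4 (valence 4) → 0 H
  atom 5: C, bond orders sum to 3 (valence 4) → 1 H
  atom 6: O, bond orders sum to 2 (valence 2) → 0 H
  atom 7: C, bond orders sum to 4 (valence 4) → 0 H
  atom 8: S, bond orders sum to 1 (valence 2) → 1 H
  atom 9: C, bond orders sum to 4 (valence 4) → 0 H
  atom 10: Cl (halogen, monovalent) → 0 H
  atom 11: C, bond orders sum to 4 (valence 4) → 0 H
  atom 12: C, bond orders sum to 3 (valence 4) → 1 H
  atom 13: N, bond orders sum to 1 (valence 3) → 2 H
Totals → C:8, H:6, Cl:1, N:1, O:2, S:1.
In Hill order: C8H6ClNO2S.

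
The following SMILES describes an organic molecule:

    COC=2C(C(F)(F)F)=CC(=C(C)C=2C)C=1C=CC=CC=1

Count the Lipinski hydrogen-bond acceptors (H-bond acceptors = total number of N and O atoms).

1

N atoms: 0; O atoms: 1.
Lipinski HBA = 0 + 1 = 1.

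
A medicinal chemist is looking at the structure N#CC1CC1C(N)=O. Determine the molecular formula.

C5H6N2O

Walk through each heavy atom and fill implicit hydrogens from standard valence (C 4, N 3, O 2, S 2, halogen 1):
  atom 1: N, bond orders sum to 3 (valence 3) → 0 H
  atom 2: C, bond orders sum to 4 (valence 4) → 0 H
  atom 3: C, bond orders sum to 3 (valence 4) → 1 H
  atom 4: C, bond orders sum to 2 (valence 4) → 2 H
  atom 5: C, bond orders sum to 3 (valence 4) → 1 H
  atom 6: C, bond orders sum to 4 (valence 4) → 0 H
  atom 7: N, bond orders sum to 1 (valence 3) → 2 H
  atom 8: O, bond orders sum to 2 (valence 2) → 0 H
Totals → C:5, H:6, N:2, O:1.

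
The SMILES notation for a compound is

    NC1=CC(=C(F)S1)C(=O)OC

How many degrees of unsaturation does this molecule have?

4

Degree of unsaturation = (number of rings) + (number of π bonds).
Ring closures in the SMILES: 1.
π bonds: 3 double bonds (each 1 DoU) → 3 DoU from unsaturation.
Total DoU = 1 + 3 = 4.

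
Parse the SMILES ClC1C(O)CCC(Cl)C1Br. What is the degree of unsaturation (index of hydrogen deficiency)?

1

Degree of unsaturation = (number of rings) + (number of π bonds).
Ring closures in the SMILES: 1.
π bonds: none → 0 DoU from unsaturation.
Total DoU = 1 + 0 = 1.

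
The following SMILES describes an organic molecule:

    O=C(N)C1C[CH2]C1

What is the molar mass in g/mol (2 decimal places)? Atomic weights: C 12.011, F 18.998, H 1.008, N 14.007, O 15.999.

First, the molecular formula is C5H9NO (counting implicit H from valence).
  C: 5 × 12.011 = 60.055
  H: 9 × 1.008 = 9.072
  N: 1 × 14.007 = 14.007
  O: 1 × 15.999 = 15.999
Sum: 5×12.011 + 9×1.008 + 1×14.007 + 1×15.999 = 99.133 → 99.13 g/mol.

99.13 g/mol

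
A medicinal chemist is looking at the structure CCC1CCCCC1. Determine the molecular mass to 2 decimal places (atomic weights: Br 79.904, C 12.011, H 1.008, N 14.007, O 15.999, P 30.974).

First, the molecular formula is C8H16 (counting implicit H from valence).
  C: 8 × 12.011 = 96.088
  H: 16 × 1.008 = 16.128
Sum: 8×12.011 + 16×1.008 = 112.216 → 112.22 g/mol.

112.22 g/mol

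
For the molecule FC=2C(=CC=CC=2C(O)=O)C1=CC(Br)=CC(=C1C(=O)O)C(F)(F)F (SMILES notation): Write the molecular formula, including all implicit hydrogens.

C15H7BrF4O4

Walk through each heavy atom and fill implicit hydrogens from standard valence (C 4, N 3, O 2, S 2, halogen 1):
  atom 1: F (halogen, monovalent) → 0 H
  atom 2: C, bond orders sum to 4 (valence 4) → 0 H
  atom 3: C, bond orders sum to 4 (valence 4) → 0 H
  atom 4: C, bond orders sum to 3 (valence 4) → 1 H
  atom 5: C, bond orders sum to 3 (valence 4) → 1 H
  atom 6: C, bond orders sum to 3 (valence 4) → 1 H
  atom 7: C, bond orders sum to 4 (valence 4) → 0 H
  atom 8: C, bond orders sum to 4 (valence 4) → 0 H
  atom 9: O, bond orders sum to 1 (valence 2) → 1 H
  atom 10: O, bond orders sum to 2 (valence 2) → 0 H
  atom 11: C, bond orders sum to 4 (valence 4) → 0 H
  atom 12: C, bond orders sum to 3 (valence 4) → 1 H
  atom 13: C, bond orders sum to 4 (valence 4) → 0 H
  atom 14: Br (halogen, monovalent) → 0 H
  atom 15: C, bond orders sum to 3 (valence 4) → 1 H
  atom 16: C, bond orders sum to 4 (valence 4) → 0 H
  atom 17: C, bond orders sum to 4 (valence 4) → 0 H
  atom 18: C, bond orders sum to 4 (valence 4) → 0 H
  atom 19: O, bond orders sum to 2 (valence 2) → 0 H
  atom 20: O, bond orders sum to 1 (valence 2) → 1 H
  atom 21: C, bond orders sum to 4 (valence 4) → 0 H
  atom 22: F (halogen, monovalent) → 0 H
  atom 23: F (halogen, monovalent) → 0 H
  atom 24: F (halogen, monovalent) → 0 H
Totals → C:15, H:7, Br:1, F:4, O:4.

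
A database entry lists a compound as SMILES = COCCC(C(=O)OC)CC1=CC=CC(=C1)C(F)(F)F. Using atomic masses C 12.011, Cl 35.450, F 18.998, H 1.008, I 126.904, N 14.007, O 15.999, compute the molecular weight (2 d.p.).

First, the molecular formula is C14H17F3O3 (counting implicit H from valence).
  C: 14 × 12.011 = 168.154
  F: 3 × 18.998 = 56.994
  H: 17 × 1.008 = 17.136
  O: 3 × 15.999 = 47.997
Sum: 14×12.011 + 3×18.998 + 17×1.008 + 3×15.999 = 290.281 → 290.28 g/mol.

290.28 g/mol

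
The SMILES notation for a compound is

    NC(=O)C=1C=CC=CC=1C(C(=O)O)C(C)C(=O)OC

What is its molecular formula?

Walk through each heavy atom and fill implicit hydrogens from standard valence (C 4, N 3, O 2, S 2, halogen 1):
  atom 1: N, bond orders sum to 1 (valence 3) → 2 H
  atom 2: C, bond orders sum to 4 (valence 4) → 0 H
  atom 3: O, bond orders sum to 2 (valence 2) → 0 H
  atom 4: C, bond orders sum to 4 (valence 4) → 0 H
  atom 5: C, bond orders sum to 3 (valence 4) → 1 H
  atom 6: C, bond orders sum to 3 (valence 4) → 1 H
  atom 7: C, bond orders sum to 3 (valence 4) → 1 H
  atom 8: C, bond orders sum to 3 (valence 4) → 1 H
  atom 9: C, bond orders sum to 4 (valence 4) → 0 H
  atom 10: C, bond orders sum to 3 (valence 4) → 1 H
  atom 11: C, bond orders sum to 4 (valence 4) → 0 H
  atom 12: O, bond orders sum to 2 (valence 2) → 0 H
  atom 13: O, bond orders sum to 1 (valence 2) → 1 H
  atom 14: C, bond orders sum to 3 (valence 4) → 1 H
  atom 15: C, bond orders sum to 1 (valence 4) → 3 H
  atom 16: C, bond orders sum to 4 (valence 4) → 0 H
  atom 17: O, bond orders sum to 2 (valence 2) → 0 H
  atom 18: O, bond orders sum to 2 (valence 2) → 0 H
  atom 19: C, bond orders sum to 1 (valence 4) → 3 H
Totals → C:13, H:15, N:1, O:5.
In Hill order: C13H15NO5.

C13H15NO5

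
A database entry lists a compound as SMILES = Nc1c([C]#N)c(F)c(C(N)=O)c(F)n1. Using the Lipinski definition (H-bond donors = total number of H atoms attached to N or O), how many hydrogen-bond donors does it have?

4

Donors: find every N or O and count the H atoms it carries.
  atom 1 (N): bond orders sum to 1 → 2 H
  atom 5 (N): bond orders sum to 3 → 0 H
  atom 10 (N): bond orders sum to 1 → 2 H
  atom 11 (O): bond orders sum to 2 → 0 H
  atom 14 (N): bond orders sum to 3 → 0 H
Lipinski HBD = 4.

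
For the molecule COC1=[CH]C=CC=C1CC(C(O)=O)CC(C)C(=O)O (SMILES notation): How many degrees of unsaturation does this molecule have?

6

Molecular formula: C14H18O5.
DoU = (2C + 2 + N − H − X) / 2, where X is the halogen count and O/S are ignored.
    = (2·14 + 2 + 0 − 18 − 0) / 2 = 12 / 2 = 6.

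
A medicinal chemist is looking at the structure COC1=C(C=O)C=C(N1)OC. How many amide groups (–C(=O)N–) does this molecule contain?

0

Scan the SMILES for the amide motif — none present.
Groups that are present: 1 aldehyde, 2 ether.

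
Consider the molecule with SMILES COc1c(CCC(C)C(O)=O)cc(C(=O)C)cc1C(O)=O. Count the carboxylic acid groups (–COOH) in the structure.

The carboxylic acid motif appears at heavy-atom positions 9, 19 in the SMILES.
Other groups present: 1 ether, 1 ketone.
Carboxylic acid count: 2.

2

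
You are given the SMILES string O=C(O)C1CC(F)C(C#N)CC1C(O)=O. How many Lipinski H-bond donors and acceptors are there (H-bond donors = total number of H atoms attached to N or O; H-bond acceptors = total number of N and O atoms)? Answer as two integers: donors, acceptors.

2, 5

Donors: find every N or O and count the H atoms it carries.
  atom 1 (O): bond orders sum to 2 → 0 H
  atom 3 (O): bond orders sum to 1 → 1 H
  atom 10 (N): bond orders sum to 3 → 0 H
  atom 14 (O): bond orders sum to 1 → 1 H
  atom 15 (O): bond orders sum to 2 → 0 H
Lipinski HBD = 2.
Acceptors: N atoms = 1, O atoms = 4 → HBA = 5.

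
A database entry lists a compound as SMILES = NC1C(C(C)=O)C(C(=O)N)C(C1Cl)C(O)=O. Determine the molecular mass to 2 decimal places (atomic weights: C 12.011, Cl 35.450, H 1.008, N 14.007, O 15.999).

248.66 g/mol

First, the molecular formula is C9H13ClN2O4 (counting implicit H from valence).
  C: 9 × 12.011 = 108.099
  Cl: 1 × 35.450 = 35.450
  H: 13 × 1.008 = 13.104
  N: 2 × 14.007 = 28.014
  O: 4 × 15.999 = 63.996
Sum: 9×12.011 + 1×35.450 + 13×1.008 + 2×14.007 + 4×15.999 = 248.663 → 248.66 g/mol.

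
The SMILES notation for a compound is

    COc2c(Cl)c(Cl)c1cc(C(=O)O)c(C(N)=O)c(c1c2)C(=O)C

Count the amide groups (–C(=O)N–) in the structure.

The amide motif appears at heavy-atom position 15 in the SMILES.
Other groups present: 1 carboxylic acid, 1 ether, 1 ketone.
Amide count: 1.

1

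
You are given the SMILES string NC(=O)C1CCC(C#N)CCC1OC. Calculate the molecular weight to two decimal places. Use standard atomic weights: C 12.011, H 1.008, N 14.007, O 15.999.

First, the molecular formula is C10H16N2O2 (counting implicit H from valence).
  C: 10 × 12.011 = 120.110
  H: 16 × 1.008 = 16.128
  N: 2 × 14.007 = 28.014
  O: 2 × 15.999 = 31.998
Sum: 10×12.011 + 16×1.008 + 2×14.007 + 2×15.999 = 196.250 → 196.25 g/mol.

196.25 g/mol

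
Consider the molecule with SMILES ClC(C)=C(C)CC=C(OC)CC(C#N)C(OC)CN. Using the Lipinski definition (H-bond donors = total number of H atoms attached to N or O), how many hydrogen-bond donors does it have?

2

Donors: find every N or O and count the H atoms it carries.
  atom 9 (O): bond orders sum to 2 → 0 H
  atom 14 (N): bond orders sum to 3 → 0 H
  atom 16 (O): bond orders sum to 2 → 0 H
  atom 19 (N): bond orders sum to 1 → 2 H
Lipinski HBD = 2.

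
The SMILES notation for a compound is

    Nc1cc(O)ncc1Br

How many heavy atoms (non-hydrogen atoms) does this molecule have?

Every atom symbol written in the SMILES (organic subset) is one heavy atom; implicit H are not written.
Heavy atoms by element → Br:1, C:5, N:2, O:1.
Total: 9.

9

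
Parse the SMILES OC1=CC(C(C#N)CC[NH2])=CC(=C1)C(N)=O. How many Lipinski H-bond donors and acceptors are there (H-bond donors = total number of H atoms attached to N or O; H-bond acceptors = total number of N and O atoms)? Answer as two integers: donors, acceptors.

5, 5

Donors: find every N or O and count the H atoms it carries.
  atom 1 (O): bond orders sum to 1 → 1 H
  atom 7 (N): bond orders sum to 3 → 0 H
  atom 10 (N): bond orders sum to 1 → 2 H
  atom 15 (N): bond orders sum to 1 → 2 H
  atom 16 (O): bond orders sum to 2 → 0 H
Lipinski HBD = 5.
Acceptors: N atoms = 3, O atoms = 2 → HBA = 5.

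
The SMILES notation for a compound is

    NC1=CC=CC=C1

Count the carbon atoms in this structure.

6

Count every carbon token in the SMILES (each C, including those in ring-closure positions and inside branches).
Carbon count: 6.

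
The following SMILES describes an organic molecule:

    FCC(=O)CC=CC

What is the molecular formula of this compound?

C6H9FO

Walk through each heavy atom and fill implicit hydrogens from standard valence (C 4, N 3, O 2, S 2, halogen 1):
  atom 1: F (halogen, monovalent) → 0 H
  atom 2: C, bond orders sum to 2 (valence 4) → 2 H
  atom 3: C, bond orders sum to 4 (valence 4) → 0 H
  atom 4: O, bond orders sum to 2 (valence 2) → 0 H
  atom 5: C, bond orders sum to 2 (valence 4) → 2 H
  atom 6: C, bond orders sum to 3 (valence 4) → 1 H
  atom 7: C, bond orders sum to 3 (valence 4) → 1 H
  atom 8: C, bond orders sum to 1 (valence 4) → 3 H
Totals → C:6, H:9, F:1, O:1.
In Hill order: C6H9FO.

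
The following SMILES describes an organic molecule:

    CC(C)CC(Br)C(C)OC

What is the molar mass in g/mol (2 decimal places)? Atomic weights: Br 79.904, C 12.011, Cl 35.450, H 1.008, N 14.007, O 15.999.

First, the molecular formula is C8H17BrO (counting implicit H from valence).
  Br: 1 × 79.904 = 79.904
  C: 8 × 12.011 = 96.088
  H: 17 × 1.008 = 17.136
  O: 1 × 15.999 = 15.999
Sum: 1×79.904 + 8×12.011 + 17×1.008 + 1×15.999 = 209.127 → 209.13 g/mol.

209.13 g/mol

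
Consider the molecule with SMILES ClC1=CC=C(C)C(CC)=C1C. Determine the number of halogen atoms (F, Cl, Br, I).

1

Halogen atoms appear at heavy-atom position 1 (1×Cl).
Halogen count: 1.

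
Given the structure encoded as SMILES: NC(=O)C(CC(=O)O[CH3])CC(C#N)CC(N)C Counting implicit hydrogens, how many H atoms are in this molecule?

Walk through each heavy atom and fill implicit hydrogens from standard valence (C 4, N 3, O 2, S 2, halogen 1):
  atom 1: N, bond orders sum to 1 (valence 3) → 2 H
  atom 2: C, bond orders sum to 4 (valence 4) → 0 H
  atom 3: O, bond orders sum to 2 (valence 2) → 0 H
  atom 4: C, bond orders sum to 3 (valence 4) → 1 H
  atom 5: C, bond orders sum to 2 (valence 4) → 2 H
  atom 6: C, bond orders sum to 4 (valence 4) → 0 H
  atom 7: O, bond orders sum to 2 (valence 2) → 0 H
  atom 8: O, bond orders sum to 2 (valence 2) → 0 H
  atom 9: C with explicit H count 3
  atom 10: C, bond orders sum to 2 (valence 4) → 2 H
  atom 11: C, bond orders sum to 3 (valence 4) → 1 H
  atom 12: C, bond orders sum to 4 (valence 4) → 0 H
  atom 13: N, bond orders sum to 3 (valence 3) → 0 H
  atom 14: C, bond orders sum to 2 (valence 4) → 2 H
  atom 15: C, bond orders sum to 3 (valence 4) → 1 H
  atom 16: N, bond orders sum to 1 (valence 3) → 2 H
  atom 17: C, bond orders sum to 1 (valence 4) → 3 H
Total hydrogens: 19.

19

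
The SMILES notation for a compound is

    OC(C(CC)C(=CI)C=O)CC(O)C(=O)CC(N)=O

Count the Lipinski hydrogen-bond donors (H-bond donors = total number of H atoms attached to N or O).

4

Donors: find every N or O and count the H atoms it carries.
  atom 1 (O): bond orders sum to 1 → 1 H
  atom 10 (O): bond orders sum to 2 → 0 H
  atom 13 (O): bond orders sum to 1 → 1 H
  atom 15 (O): bond orders sum to 2 → 0 H
  atom 18 (N): bond orders sum to 1 → 2 H
  atom 19 (O): bond orders sum to 2 → 0 H
Lipinski HBD = 4.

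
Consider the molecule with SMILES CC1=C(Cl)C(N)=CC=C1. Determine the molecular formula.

Walk through each heavy atom and fill implicit hydrogens from standard valence (C 4, N 3, O 2, S 2, halogen 1):
  atom 1: C, bond orders sum to 1 (valence 4) → 3 H
  atom 2: C, bond orders sum to 4 (valence 4) → 0 H
  atom 3: C, bond orders sum to 4 (valence 4) → 0 H
  atom 4: Cl (halogen, monovalent) → 0 H
  atom 5: C, bond orders sum to 4 (valence 4) → 0 H
  atom 6: N, bond orders sum to 1 (valence 3) → 2 H
  atom 7: C, bond orders sum to 3 (valence 4) → 1 H
  atom 8: C, bond orders sum to 3 (valence 4) → 1 H
  atom 9: C, bond orders sum to 3 (valence 4) → 1 H
Totals → C:7, H:8, Cl:1, N:1.

C7H8ClN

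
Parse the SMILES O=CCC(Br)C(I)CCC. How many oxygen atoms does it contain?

Scan the SMILES for O atoms (remember two-letter symbols like Cl and Br are single atoms).
Oxygen count: 1.

1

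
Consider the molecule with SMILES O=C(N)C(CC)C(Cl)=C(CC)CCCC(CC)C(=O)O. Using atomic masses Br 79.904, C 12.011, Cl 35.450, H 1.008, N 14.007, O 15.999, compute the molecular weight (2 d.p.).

First, the molecular formula is C15H26ClNO3 (counting implicit H from valence).
  C: 15 × 12.011 = 180.165
  Cl: 1 × 35.450 = 35.450
  H: 26 × 1.008 = 26.208
  N: 1 × 14.007 = 14.007
  O: 3 × 15.999 = 47.997
Sum: 15×12.011 + 1×35.450 + 26×1.008 + 1×14.007 + 3×15.999 = 303.827 → 303.83 g/mol.

303.83 g/mol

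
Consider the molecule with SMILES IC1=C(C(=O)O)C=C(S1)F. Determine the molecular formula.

C5H2FIO2S

Walk through each heavy atom and fill implicit hydrogens from standard valence (C 4, N 3, O 2, S 2, halogen 1):
  atom 1: I (halogen, monovalent) → 0 H
  atom 2: C, bond orders sum to 4 (valence 4) → 0 H
  atom 3: C, bond orders sum to 4 (valence 4) → 0 H
  atom 4: C, bond orders sum to 4 (valence 4) → 0 H
  atom 5: O, bond orders sum to 2 (valence 2) → 0 H
  atom 6: O, bond orders sum to 1 (valence 2) → 1 H
  atom 7: C, bond orders sum to 3 (valence 4) → 1 H
  atom 8: C, bond orders sum to 4 (valence 4) → 0 H
  atom 9: S, bond orders sum to 2 (valence 2) → 0 H
  atom 10: F (halogen, monovalent) → 0 H
Totals → C:5, H:2, F:1, I:1, O:2, S:1.
In Hill order: C5H2FIO2S.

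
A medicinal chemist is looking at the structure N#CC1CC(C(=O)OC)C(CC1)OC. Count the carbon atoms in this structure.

10

Count every carbon token in the SMILES (each C, including those in ring-closure positions and inside branches).
Carbon count: 10.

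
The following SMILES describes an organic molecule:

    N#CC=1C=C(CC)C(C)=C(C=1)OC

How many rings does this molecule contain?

1

In SMILES, each pair of matching ring-closure digits denotes one ring-closing bond; the number of such bonds equals the number of independent rings.
Ring-closure bonds here: 1.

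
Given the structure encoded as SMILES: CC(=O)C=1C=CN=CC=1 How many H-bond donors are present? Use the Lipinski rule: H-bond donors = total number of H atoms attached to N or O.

0

Donors: find every N or O and count the H atoms it carries.
  atom 3 (O): bond orders sum to 2 → 0 H
  atom 7 (N): bond orders sum to 3 → 0 H
Lipinski HBD = 0.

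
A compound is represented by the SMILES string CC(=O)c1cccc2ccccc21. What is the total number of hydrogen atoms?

10

Walk through each heavy atom and fill implicit hydrogens from standard valence (C 4, N 3, O 2, S 2, halogen 1); for lowercase aromatic atoms, an aromatic c carries 1 H when it has two neighbours and 0 H with three, and aromatic n carries 0 H:
  atom 1: C, bond orders sum to 1 (valence 4) → 3 H
  atom 2: C, bond orders sum to 4 (valence 4) → 0 H
  atom 3: O, bond orders sum to 2 (valence 2) → 0 H
  atom 4: aromatic c, 3 neighbours → 0 H
  atom 5: aromatic c, 2 neighbours → 1 H
  atom 6: aromatic c, 2 neighbours → 1 H
  atom 7: aromatic c, 2 neighbours → 1 H
  atom 8: aromatic c, 3 neighbours → 0 H
  atom 9: aromatic c, 2 neighbours → 1 H
  atom 10: aromatic c, 2 neighbours → 1 H
  atom 11: aromatic c, 2 neighbours → 1 H
  atom 12: aromatic c, 2 neighbours → 1 H
  atom 13: aromatic c, 3 neighbours → 0 H
Total hydrogens: 10.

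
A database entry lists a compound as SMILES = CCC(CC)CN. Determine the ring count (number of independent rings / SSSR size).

0

In SMILES, each pair of matching ring-closure digits denotes one ring-closing bond; the number of such bonds equals the number of independent rings.
Ring-closure bonds here: 0.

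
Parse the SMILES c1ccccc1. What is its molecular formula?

Walk through each heavy atom and fill implicit hydrogens from standard valence (C 4, N 3, O 2, S 2, halogen 1); for lowercase aromatic atoms, an aromatic c carries 1 H when it has two neighbours and 0 H with three, and aromatic n carries 0 H:
  atom 1: aromatic c, 2 neighbours → 1 H
  atom 2: aromatic c, 2 neighbours → 1 H
  atom 3: aromatic c, 2 neighbours → 1 H
  atom 4: aromatic c, 2 neighbours → 1 H
  atom 5: aromatic c, 2 neighbours → 1 H
  atom 6: aromatic c, 2 neighbours → 1 H
Totals → C:6, H:6.

C6H6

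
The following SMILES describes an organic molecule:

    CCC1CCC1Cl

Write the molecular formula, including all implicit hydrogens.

Walk through each heavy atom and fill implicit hydrogens from standard valence (C 4, N 3, O 2, S 2, halogen 1):
  atom 1: C, bond orders sum to 1 (valence 4) → 3 H
  atom 2: C, bond orders sum to 2 (valence 4) → 2 H
  atom 3: C, bond orders sum to 3 (valence 4) → 1 H
  atom 4: C, bond orders sum to 2 (valence 4) → 2 H
  atom 5: C, bond orders sum to 2 (valence 4) → 2 H
  atom 6: C, bond orders sum to 3 (valence 4) → 1 H
  atom 7: Cl (halogen, monovalent) → 0 H
Totals → C:6, H:11, Cl:1.
In Hill order: C6H11Cl.

C6H11Cl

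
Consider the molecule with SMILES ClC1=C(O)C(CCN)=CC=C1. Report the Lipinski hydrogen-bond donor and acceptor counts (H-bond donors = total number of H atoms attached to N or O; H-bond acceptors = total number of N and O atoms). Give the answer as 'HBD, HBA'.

3, 2

Donors: find every N or O and count the H atoms it carries.
  atom 4 (O): bond orders sum to 1 → 1 H
  atom 8 (N): bond orders sum to 1 → 2 H
Lipinski HBD = 3.
Acceptors: N atoms = 1, O atoms = 1 → HBA = 2.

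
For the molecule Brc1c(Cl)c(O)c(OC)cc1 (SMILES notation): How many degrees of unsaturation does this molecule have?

4

Molecular formula: C7H6BrClO2.
DoU = (2C + 2 + N − H − X) / 2, where X is the halogen count and O/S are ignored.
    = (2·7 + 2 + 0 − 6 − 2) / 2 = 8 / 2 = 4.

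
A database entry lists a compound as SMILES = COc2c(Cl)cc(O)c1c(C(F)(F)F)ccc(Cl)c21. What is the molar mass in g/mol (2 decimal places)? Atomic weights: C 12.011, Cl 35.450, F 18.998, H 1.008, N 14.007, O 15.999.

311.08 g/mol

First, the molecular formula is C12H7Cl2F3O2 (counting implicit H from valence).
  C: 12 × 12.011 = 144.132
  Cl: 2 × 35.450 = 70.900
  F: 3 × 18.998 = 56.994
  H: 7 × 1.008 = 7.056
  O: 2 × 15.999 = 31.998
Sum: 12×12.011 + 2×35.450 + 3×18.998 + 7×1.008 + 2×15.999 = 311.080 → 311.08 g/mol.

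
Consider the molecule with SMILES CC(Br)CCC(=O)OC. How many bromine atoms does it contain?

1

Scan the SMILES for Br atoms (remember two-letter symbols like Cl and Br are single atoms).
Bromine count: 1.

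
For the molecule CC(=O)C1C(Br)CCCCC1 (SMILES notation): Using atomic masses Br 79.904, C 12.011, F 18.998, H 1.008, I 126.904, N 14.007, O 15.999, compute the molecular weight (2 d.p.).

First, the molecular formula is C9H15BrO (counting implicit H from valence).
  Br: 1 × 79.904 = 79.904
  C: 9 × 12.011 = 108.099
  H: 15 × 1.008 = 15.120
  O: 1 × 15.999 = 15.999
Sum: 1×79.904 + 9×12.011 + 15×1.008 + 1×15.999 = 219.122 → 219.12 g/mol.

219.12 g/mol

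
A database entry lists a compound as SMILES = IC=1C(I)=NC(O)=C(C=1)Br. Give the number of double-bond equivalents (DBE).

4

Molecular formula: C5H2BrI2NO.
DoU = (2C + 2 + N − H − X) / 2, where X is the halogen count and O/S are ignored.
    = (2·5 + 2 + 1 − 2 − 3) / 2 = 8 / 2 = 4.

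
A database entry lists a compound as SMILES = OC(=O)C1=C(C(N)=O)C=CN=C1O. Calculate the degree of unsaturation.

Molecular formula: C7H6N2O4.
DoU = (2C + 2 + N − H − X) / 2, where X is the halogen count and O/S are ignored.
    = (2·7 + 2 + 2 − 6 − 0) / 2 = 12 / 2 = 6.

6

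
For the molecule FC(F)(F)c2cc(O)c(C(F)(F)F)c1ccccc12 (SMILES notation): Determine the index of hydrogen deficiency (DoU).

Molecular formula: C12H6F6O.
DoU = (2C + 2 + N − H − X) / 2, where X is the halogen count and O/S are ignored.
    = (2·12 + 2 + 0 − 6 − 6) / 2 = 14 / 2 = 7.

7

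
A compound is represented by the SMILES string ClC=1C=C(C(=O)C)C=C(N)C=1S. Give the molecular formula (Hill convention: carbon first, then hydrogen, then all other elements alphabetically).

Walk through each heavy atom and fill implicit hydrogens from standard valence (C 4, N 3, O 2, S 2, halogen 1):
  atom 1: Cl (halogen, monovalent) → 0 H
  atom 2: C, bond orders sum to 4 (valence 4) → 0 H
  atom 3: C, bond orders sum to 3 (valence 4) → 1 H
  atom 4: C, bond orders sum to 4 (valence 4) → 0 H
  atom 5: C, bond orders sum to 4 (valence 4) → 0 H
  atom 6: O, bond orders sum to 2 (valence 2) → 0 H
  atom 7: C, bond orders sum to 1 (valence 4) → 3 H
  atom 8: C, bond orders sum to 3 (valence 4) → 1 H
  atom 9: C, bond orders sum to 4 (valence 4) → 0 H
  atom 10: N, bond orders sum to 1 (valence 3) → 2 H
  atom 11: C, bond orders sum to 4 (valence 4) → 0 H
  atom 12: S, bond orders sum to 1 (valence 2) → 1 H
Totals → C:8, H:8, Cl:1, N:1, O:1, S:1.
In Hill order: C8H8ClNOS.

C8H8ClNOS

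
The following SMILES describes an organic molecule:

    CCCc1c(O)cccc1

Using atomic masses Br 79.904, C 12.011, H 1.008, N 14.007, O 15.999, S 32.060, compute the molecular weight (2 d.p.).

First, the molecular formula is C9H12O (counting implicit H from valence).
  C: 9 × 12.011 = 108.099
  H: 12 × 1.008 = 12.096
  O: 1 × 15.999 = 15.999
Sum: 9×12.011 + 12×1.008 + 1×15.999 = 136.194 → 136.19 g/mol.

136.19 g/mol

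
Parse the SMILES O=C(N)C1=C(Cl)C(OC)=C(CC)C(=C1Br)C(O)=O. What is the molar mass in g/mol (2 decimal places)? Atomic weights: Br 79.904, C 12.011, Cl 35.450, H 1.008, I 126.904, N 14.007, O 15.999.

First, the molecular formula is C11H11BrClNO4 (counting implicit H from valence).
  Br: 1 × 79.904 = 79.904
  C: 11 × 12.011 = 132.121
  Cl: 1 × 35.450 = 35.450
  H: 11 × 1.008 = 11.088
  N: 1 × 14.007 = 14.007
  O: 4 × 15.999 = 63.996
Sum: 1×79.904 + 11×12.011 + 1×35.450 + 11×1.008 + 1×14.007 + 4×15.999 = 336.566 → 336.57 g/mol.

336.57 g/mol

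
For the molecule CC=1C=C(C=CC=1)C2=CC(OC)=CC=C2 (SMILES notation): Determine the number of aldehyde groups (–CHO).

0

Scan the SMILES for the aldehyde motif — none present.
Groups that are present: 1 ether.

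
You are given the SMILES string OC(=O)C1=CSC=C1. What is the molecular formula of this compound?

Walk through each heavy atom and fill implicit hydrogens from standard valence (C 4, N 3, O 2, S 2, halogen 1):
  atom 1: O, bond orders sum to 1 (valence 2) → 1 H
  atom 2: C, bond orders sum to 4 (valence 4) → 0 H
  atom 3: O, bond orders sum to 2 (valence 2) → 0 H
  atom 4: C, bond orders sum to 4 (valence 4) → 0 H
  atom 5: C, bond orders sum to 3 (valence 4) → 1 H
  atom 6: S, bond orders sum to 2 (valence 2) → 0 H
  atom 7: C, bond orders sum to 3 (valence 4) → 1 H
  atom 8: C, bond orders sum to 3 (valence 4) → 1 H
Totals → C:5, H:4, O:2, S:1.
In Hill order: C5H4O2S.

C5H4O2S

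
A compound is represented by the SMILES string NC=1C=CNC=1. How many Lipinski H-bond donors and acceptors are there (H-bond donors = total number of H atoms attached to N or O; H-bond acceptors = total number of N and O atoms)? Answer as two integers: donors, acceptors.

Donors: find every N or O and count the H atoms it carries.
  atom 1 (N): bond orders sum to 1 → 2 H
  atom 5 (N): bond orders sum to 2 → 1 H
Lipinski HBD = 3.
Acceptors: N atoms = 2, O atoms = 0 → HBA = 2.

3, 2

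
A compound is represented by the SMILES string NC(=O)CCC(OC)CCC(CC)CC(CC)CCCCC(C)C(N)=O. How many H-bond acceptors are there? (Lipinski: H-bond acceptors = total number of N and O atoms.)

N atoms: 2; O atoms: 3.
Lipinski HBA = 2 + 3 = 5.

5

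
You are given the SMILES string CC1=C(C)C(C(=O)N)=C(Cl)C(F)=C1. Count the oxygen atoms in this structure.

Scan the SMILES for O atoms (remember two-letter symbols like Cl and Br are single atoms).
Oxygen count: 1.

1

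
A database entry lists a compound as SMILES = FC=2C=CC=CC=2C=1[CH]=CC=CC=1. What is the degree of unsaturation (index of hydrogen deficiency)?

Degree of unsaturation = (number of rings) + (number of π bonds).
Ring closures in the SMILES: 2.
π bonds: 6 double bonds (each 1 DoU) → 6 DoU from unsaturation.
Total DoU = 2 + 6 = 8.

8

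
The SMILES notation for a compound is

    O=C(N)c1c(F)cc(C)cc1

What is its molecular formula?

Walk through each heavy atom and fill implicit hydrogens from standard valence (C 4, N 3, O 2, S 2, halogen 1); for lowercase aromatic atoms, an aromatic c carries 1 H when it has two neighbours and 0 H with three, and aromatic n carries 0 H:
  atom 1: O, bond orders sum to 2 (valence 2) → 0 H
  atom 2: C, bond orders sum to 4 (valence 4) → 0 H
  atom 3: N, bond orders sum to 1 (valence 3) → 2 H
  atom 4: aromatic c, 3 neighbours → 0 H
  atom 5: aromatic c, 3 neighbours → 0 H
  atom 6: F (halogen, monovalent) → 0 H
  atom 7: aromatic c, 2 neighbours → 1 H
  atom 8: aromatic c, 3 neighbours → 0 H
  atom 9: C, bond orders sum to 1 (valence 4) → 3 H
  atom 10: aromatic c, 2 neighbours → 1 H
  atom 11: aromatic c, 2 neighbours → 1 H
Totals → C:8, H:8, F:1, N:1, O:1.
In Hill order: C8H8FNO.

C8H8FNO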